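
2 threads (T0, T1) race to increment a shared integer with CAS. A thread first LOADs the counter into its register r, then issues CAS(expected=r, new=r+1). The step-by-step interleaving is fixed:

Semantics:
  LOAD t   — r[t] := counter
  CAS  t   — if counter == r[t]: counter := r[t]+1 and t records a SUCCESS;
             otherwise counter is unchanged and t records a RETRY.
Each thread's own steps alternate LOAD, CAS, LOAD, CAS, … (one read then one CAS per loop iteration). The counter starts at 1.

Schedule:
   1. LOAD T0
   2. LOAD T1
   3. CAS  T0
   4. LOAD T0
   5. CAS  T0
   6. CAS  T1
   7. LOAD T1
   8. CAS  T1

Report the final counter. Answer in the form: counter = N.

counter = 4

1. LOAD T0 → mem=1 r[T0]=1 [LOAD]
2. LOAD T1 → mem=1 r[T1]=1 [LOAD]
3. CAS T0 → mem=2 r[T0]=1 [OK]
4. LOAD T0 → mem=2 r[T0]=2 [LOAD]
5. CAS T0 → mem=3 r[T0]=2 [OK]
6. CAS T1 → mem=3 r[T1]=1 [RETRY]
7. LOAD T1 → mem=3 r[T1]=3 [LOAD]
8. CAS T1 → mem=4 r[T1]=3 [OK]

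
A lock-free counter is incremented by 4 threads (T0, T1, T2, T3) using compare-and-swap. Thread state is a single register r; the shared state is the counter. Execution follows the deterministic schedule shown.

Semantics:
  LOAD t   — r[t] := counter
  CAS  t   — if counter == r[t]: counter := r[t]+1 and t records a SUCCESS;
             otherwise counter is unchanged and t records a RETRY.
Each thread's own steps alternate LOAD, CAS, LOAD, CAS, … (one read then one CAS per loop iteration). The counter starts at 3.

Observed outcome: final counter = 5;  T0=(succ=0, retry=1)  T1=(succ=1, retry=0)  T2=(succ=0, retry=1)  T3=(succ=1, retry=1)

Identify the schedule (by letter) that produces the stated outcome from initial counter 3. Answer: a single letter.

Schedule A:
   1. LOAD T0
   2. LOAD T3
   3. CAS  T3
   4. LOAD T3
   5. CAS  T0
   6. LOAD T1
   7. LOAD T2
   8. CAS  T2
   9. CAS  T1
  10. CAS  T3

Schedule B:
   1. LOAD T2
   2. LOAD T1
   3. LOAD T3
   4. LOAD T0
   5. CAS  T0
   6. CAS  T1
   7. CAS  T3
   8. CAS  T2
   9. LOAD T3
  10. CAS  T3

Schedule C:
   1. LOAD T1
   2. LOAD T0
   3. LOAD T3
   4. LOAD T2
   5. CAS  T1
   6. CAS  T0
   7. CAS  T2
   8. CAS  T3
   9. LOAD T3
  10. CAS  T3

C

Run C:
1. LOAD T1 → mem=3 r[T1]=3 [LOAD]
2. LOAD T0 → mem=3 r[T0]=3 [LOAD]
3. LOAD T3 → mem=3 r[T3]=3 [LOAD]
4. LOAD T2 → mem=3 r[T2]=3 [LOAD]
5. CAS T1 → mem=4 r[T1]=3 [OK]
6. CAS T0 → mem=4 r[T0]=3 [RETRY]
7. CAS T2 → mem=4 r[T2]=3 [RETRY]
8. CAS T3 → mem=4 r[T3]=3 [RETRY]
9. LOAD T3 → mem=4 r[T3]=4 [LOAD]
10. CAS T3 → mem=5 r[T3]=4 [OK]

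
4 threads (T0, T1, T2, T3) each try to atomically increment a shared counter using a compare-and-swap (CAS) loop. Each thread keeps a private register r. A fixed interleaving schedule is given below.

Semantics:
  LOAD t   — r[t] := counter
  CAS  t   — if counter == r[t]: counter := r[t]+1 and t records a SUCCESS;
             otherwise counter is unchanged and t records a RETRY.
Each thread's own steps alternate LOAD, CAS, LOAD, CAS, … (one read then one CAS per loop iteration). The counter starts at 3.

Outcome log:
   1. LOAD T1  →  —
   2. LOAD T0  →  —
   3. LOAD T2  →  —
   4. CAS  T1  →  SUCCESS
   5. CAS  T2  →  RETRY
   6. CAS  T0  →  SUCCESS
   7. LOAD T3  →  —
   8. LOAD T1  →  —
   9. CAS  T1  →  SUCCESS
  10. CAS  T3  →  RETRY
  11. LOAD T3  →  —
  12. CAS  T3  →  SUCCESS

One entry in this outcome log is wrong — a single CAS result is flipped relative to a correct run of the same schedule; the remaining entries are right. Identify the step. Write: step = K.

step = 6

Reference trace:
T1 LOAD — after: cnt=3, r=3 — load
T0 LOAD — after: cnt=3, r=3 — load
T2 LOAD — after: cnt=3, r=3 — load
T1 CAS — after: cnt=4, r=3 — ok
T2 CAS — after: cnt=4, r=3 — retry
T0 CAS — after: cnt=4, r=3 — retry
T3 LOAD — after: cnt=4, r=4 — load
T1 LOAD — after: cnt=4, r=4 — load
T1 CAS — after: cnt=5, r=4 — ok
T3 CAS — after: cnt=5, r=4 — retry
T3 LOAD — after: cnt=5, r=5 — load
T3 CAS — after: cnt=6, r=5 — ok
Mismatch at 6.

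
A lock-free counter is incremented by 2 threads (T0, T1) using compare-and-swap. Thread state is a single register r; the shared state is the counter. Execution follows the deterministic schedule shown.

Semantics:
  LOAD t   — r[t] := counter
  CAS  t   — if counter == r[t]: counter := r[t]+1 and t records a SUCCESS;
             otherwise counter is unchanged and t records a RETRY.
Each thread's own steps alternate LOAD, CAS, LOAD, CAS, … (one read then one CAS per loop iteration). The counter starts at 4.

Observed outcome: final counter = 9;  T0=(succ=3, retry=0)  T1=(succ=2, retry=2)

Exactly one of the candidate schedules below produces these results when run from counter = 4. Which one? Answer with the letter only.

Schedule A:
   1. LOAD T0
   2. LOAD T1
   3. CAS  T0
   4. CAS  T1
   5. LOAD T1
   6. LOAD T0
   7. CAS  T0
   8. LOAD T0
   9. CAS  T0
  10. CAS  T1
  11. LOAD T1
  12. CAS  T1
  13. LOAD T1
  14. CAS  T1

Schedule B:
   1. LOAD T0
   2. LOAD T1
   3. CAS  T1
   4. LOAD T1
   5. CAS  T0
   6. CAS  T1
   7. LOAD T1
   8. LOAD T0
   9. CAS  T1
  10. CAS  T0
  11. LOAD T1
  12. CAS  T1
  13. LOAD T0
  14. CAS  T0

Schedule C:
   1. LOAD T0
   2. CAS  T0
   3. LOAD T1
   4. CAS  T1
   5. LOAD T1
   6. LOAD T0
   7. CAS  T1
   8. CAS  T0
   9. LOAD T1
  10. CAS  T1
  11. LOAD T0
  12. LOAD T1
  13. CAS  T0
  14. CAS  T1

Simulating candidate A:
step 1: T0 LOAD ⇒ load; ctr=4 reg=4
step 2: T1 LOAD ⇒ load; ctr=4 reg=4
step 3: T0 CAS ⇒ ok; ctr=5 reg=4
step 4: T1 CAS ⇒ retry; ctr=5 reg=4
step 5: T1 LOAD ⇒ load; ctr=5 reg=5
step 6: T0 LOAD ⇒ load; ctr=5 reg=5
step 7: T0 CAS ⇒ ok; ctr=6 reg=5
step 8: T0 LOAD ⇒ load; ctr=6 reg=6
step 9: T0 CAS ⇒ ok; ctr=7 reg=6
step 10: T1 CAS ⇒ retry; ctr=7 reg=5
step 11: T1 LOAD ⇒ load; ctr=7 reg=7
step 12: T1 CAS ⇒ ok; ctr=8 reg=7
step 13: T1 LOAD ⇒ load; ctr=8 reg=8
step 14: T1 CAS ⇒ ok; ctr=9 reg=8

A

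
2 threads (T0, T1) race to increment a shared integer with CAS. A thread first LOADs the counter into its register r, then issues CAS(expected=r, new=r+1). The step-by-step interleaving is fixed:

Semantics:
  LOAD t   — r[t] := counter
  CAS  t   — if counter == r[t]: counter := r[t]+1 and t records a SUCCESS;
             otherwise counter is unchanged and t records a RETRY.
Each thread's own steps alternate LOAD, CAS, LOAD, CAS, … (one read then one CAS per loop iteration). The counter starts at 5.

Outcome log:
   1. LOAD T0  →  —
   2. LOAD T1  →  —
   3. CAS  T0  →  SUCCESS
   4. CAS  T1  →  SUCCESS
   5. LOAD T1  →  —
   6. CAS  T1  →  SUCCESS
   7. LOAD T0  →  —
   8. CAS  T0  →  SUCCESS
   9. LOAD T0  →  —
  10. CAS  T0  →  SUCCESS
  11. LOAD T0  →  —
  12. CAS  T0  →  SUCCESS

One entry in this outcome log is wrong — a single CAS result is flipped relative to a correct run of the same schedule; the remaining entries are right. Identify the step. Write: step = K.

Re-executing:
   1) LOAD T0:  M=5  r_T0=5
   2) LOAD T1:  M=5  r_T1=5
   3) CAS  T0:  M=6  r_T0=5 ✓
   4) CAS  T1:  M=6  r_T1=5 ✗
   5) LOAD T1:  M=6  r_T1=6
   6) CAS  T1:  M=7  r_T1=6 ✓
   7) LOAD T0:  M=7  r_T0=7
   8) CAS  T0:  M=8  r_T0=7 ✓
   9) LOAD T0:  M=8  r_T0=8
  10) CAS  T0:  M=9  r_T0=8 ✓
  11) LOAD T0:  M=9  r_T0=9
  12) CAS  T0:  M=10  r_T0=9 ✓
Log disagrees first at step 4.

step = 4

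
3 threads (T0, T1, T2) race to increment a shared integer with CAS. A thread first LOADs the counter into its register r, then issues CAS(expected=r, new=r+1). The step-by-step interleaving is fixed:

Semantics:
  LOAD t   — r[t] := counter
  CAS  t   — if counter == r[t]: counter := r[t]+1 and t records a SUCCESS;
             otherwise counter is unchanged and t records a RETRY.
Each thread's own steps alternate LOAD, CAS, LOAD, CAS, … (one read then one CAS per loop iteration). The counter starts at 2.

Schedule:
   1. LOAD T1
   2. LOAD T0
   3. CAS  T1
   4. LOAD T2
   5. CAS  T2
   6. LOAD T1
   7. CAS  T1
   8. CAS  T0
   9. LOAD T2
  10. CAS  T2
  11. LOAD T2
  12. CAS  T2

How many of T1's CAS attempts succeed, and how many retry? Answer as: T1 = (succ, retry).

#1 T1 reads 2
#2 T0 reads 2
#3 T1 CAS(2→3) writes; counter now 3
#4 T2 reads 3
#5 T2 CAS(3→4) writes; counter now 4
#6 T1 reads 4
#7 T1 CAS(4→5) writes; counter now 5
#8 T0 CAS(2→3) fails; counter now 5
#9 T2 reads 5
#10 T2 CAS(5→6) writes; counter now 6
#11 T2 reads 6
#12 T2 CAS(6→7) writes; counter now 7

T1 = (2, 0)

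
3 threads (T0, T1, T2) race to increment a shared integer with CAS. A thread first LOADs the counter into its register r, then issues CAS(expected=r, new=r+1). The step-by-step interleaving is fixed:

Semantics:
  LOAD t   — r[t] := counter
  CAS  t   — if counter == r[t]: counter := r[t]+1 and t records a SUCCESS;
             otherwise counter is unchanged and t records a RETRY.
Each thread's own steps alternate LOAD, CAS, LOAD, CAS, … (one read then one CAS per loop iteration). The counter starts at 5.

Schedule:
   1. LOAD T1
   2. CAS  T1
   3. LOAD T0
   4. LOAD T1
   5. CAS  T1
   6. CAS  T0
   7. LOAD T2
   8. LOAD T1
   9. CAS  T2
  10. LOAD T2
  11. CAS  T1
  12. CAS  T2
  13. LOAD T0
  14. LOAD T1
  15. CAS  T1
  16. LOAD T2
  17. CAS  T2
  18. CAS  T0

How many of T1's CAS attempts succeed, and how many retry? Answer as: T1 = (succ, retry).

T1 = (3, 1)

[1] T1.load  rd  (counter 5, T1.r 5)
[2] T1.cas  hit  (counter 6, T1.r 5)
[3] T0.load  rd  (counter 6, T0.r 6)
[4] T1.load  rd  (counter 6, T1.r 6)
[5] T1.cas  hit  (counter 7, T1.r 6)
[6] T0.cas  miss  (counter 7, T0.r 6)
[7] T2.load  rd  (counter 7, T2.r 7)
[8] T1.load  rd  (counter 7, T1.r 7)
[9] T2.cas  hit  (counter 8, T2.r 7)
[10] T2.load  rd  (counter 8, T2.r 8)
[11] T1.cas  miss  (counter 8, T1.r 7)
[12] T2.cas  hit  (counter 9, T2.r 8)
[13] T0.load  rd  (counter 9, T0.r 9)
[14] T1.load  rd  (counter 9, T1.r 9)
[15] T1.cas  hit  (counter 10, T1.r 9)
[16] T2.load  rd  (counter 10, T2.r 10)
[17] T2.cas  hit  (counter 11, T2.r 10)
[18] T0.cas  miss  (counter 11, T0.r 9)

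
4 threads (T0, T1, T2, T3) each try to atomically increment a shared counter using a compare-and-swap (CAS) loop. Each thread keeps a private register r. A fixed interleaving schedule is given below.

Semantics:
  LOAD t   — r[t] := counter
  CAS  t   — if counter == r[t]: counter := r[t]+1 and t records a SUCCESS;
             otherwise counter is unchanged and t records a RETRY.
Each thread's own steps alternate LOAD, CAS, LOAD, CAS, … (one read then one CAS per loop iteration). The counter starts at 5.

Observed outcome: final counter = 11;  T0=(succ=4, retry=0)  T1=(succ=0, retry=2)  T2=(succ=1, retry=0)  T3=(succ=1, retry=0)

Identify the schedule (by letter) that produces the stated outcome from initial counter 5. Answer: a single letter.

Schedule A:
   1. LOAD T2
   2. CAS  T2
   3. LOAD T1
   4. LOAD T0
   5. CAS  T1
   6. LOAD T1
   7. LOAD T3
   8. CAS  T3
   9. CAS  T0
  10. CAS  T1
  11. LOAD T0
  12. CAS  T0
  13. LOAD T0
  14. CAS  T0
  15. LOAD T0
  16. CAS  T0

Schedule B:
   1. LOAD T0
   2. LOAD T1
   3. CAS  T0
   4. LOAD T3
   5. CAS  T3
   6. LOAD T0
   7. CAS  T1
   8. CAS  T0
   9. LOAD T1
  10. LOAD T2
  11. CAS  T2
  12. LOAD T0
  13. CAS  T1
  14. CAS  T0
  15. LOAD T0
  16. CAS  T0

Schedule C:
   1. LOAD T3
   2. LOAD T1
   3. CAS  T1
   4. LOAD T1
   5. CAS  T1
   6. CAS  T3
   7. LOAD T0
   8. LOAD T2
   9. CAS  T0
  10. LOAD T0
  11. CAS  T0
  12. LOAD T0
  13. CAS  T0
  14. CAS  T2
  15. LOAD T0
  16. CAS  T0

B

Tracing schedule B:
1. LOAD T0 → mem=5 r[T0]=5 [LOAD]
2. LOAD T1 → mem=5 r[T1]=5 [LOAD]
3. CAS T0 → mem=6 r[T0]=5 [OK]
4. LOAD T3 → mem=6 r[T3]=6 [LOAD]
5. CAS T3 → mem=7 r[T3]=6 [OK]
6. LOAD T0 → mem=7 r[T0]=7 [LOAD]
7. CAS T1 → mem=7 r[T1]=5 [RETRY]
8. CAS T0 → mem=8 r[T0]=7 [OK]
9. LOAD T1 → mem=8 r[T1]=8 [LOAD]
10. LOAD T2 → mem=8 r[T2]=8 [LOAD]
11. CAS T2 → mem=9 r[T2]=8 [OK]
12. LOAD T0 → mem=9 r[T0]=9 [LOAD]
13. CAS T1 → mem=9 r[T1]=8 [RETRY]
14. CAS T0 → mem=10 r[T0]=9 [OK]
15. LOAD T0 → mem=10 r[T0]=10 [LOAD]
16. CAS T0 → mem=11 r[T0]=10 [OK]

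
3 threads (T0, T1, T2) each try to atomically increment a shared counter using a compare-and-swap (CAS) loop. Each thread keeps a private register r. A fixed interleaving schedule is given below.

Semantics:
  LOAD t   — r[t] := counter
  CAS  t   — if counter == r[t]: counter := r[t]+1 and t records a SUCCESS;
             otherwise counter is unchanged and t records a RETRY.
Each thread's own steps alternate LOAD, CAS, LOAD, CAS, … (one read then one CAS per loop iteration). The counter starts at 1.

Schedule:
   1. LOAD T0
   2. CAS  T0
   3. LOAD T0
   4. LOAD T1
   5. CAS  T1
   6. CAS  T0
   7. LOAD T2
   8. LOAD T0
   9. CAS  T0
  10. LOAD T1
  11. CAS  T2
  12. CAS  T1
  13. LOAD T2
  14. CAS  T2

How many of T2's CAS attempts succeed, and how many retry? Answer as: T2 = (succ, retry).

T2 = (1, 1)

[1] T0.load  rd  (counter 1, T0.r 1)
[2] T0.cas  hit  (counter 2, T0.r 1)
[3] T0.load  rd  (counter 2, T0.r 2)
[4] T1.load  rd  (counter 2, T1.r 2)
[5] T1.cas  hit  (counter 3, T1.r 2)
[6] T0.cas  miss  (counter 3, T0.r 2)
[7] T2.load  rd  (counter 3, T2.r 3)
[8] T0.load  rd  (counter 3, T0.r 3)
[9] T0.cas  hit  (counter 4, T0.r 3)
[10] T1.load  rd  (counter 4, T1.r 4)
[11] T2.cas  miss  (counter 4, T2.r 3)
[12] T1.cas  hit  (counter 5, T1.r 4)
[13] T2.load  rd  (counter 5, T2.r 5)
[14] T2.cas  hit  (counter 6, T2.r 5)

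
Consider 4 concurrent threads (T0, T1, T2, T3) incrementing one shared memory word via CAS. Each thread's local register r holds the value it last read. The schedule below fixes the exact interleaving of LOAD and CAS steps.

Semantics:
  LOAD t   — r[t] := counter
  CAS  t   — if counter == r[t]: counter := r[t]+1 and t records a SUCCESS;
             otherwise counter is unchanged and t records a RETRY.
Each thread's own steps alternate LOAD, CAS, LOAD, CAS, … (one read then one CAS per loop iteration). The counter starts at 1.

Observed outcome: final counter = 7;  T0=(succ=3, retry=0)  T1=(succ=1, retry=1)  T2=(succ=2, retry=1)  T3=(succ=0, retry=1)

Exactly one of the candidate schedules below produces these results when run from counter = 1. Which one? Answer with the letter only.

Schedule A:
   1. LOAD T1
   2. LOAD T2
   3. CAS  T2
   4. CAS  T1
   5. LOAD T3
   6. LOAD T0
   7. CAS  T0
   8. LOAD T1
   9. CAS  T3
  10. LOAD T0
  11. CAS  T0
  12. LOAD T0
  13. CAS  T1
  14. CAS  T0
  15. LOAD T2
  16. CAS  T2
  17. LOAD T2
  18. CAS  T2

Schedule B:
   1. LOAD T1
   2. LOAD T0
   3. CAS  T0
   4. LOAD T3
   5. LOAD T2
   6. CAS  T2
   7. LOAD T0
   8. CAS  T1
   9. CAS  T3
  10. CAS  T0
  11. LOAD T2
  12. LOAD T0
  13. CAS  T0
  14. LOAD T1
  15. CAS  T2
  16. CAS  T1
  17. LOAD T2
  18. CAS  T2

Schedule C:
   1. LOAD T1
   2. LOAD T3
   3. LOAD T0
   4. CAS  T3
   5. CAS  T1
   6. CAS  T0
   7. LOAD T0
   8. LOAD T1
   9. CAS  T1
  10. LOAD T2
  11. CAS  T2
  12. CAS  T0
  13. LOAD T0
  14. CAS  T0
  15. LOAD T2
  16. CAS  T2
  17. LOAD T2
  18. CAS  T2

Simulating candidate B:
step 1: T1 LOAD ⇒ load; ctr=1 reg=1
step 2: T0 LOAD ⇒ load; ctr=1 reg=1
step 3: T0 CAS ⇒ ok; ctr=2 reg=1
step 4: T3 LOAD ⇒ load; ctr=2 reg=2
step 5: T2 LOAD ⇒ load; ctr=2 reg=2
step 6: T2 CAS ⇒ ok; ctr=3 reg=2
step 7: T0 LOAD ⇒ load; ctr=3 reg=3
step 8: T1 CAS ⇒ retry; ctr=3 reg=1
step 9: T3 CAS ⇒ retry; ctr=3 reg=2
step 10: T0 CAS ⇒ ok; ctr=4 reg=3
step 11: T2 LOAD ⇒ load; ctr=4 reg=4
step 12: T0 LOAD ⇒ load; ctr=4 reg=4
step 13: T0 CAS ⇒ ok; ctr=5 reg=4
step 14: T1 LOAD ⇒ load; ctr=5 reg=5
step 15: T2 CAS ⇒ retry; ctr=5 reg=4
step 16: T1 CAS ⇒ ok; ctr=6 reg=5
step 17: T2 LOAD ⇒ load; ctr=6 reg=6
step 18: T2 CAS ⇒ ok; ctr=7 reg=6

B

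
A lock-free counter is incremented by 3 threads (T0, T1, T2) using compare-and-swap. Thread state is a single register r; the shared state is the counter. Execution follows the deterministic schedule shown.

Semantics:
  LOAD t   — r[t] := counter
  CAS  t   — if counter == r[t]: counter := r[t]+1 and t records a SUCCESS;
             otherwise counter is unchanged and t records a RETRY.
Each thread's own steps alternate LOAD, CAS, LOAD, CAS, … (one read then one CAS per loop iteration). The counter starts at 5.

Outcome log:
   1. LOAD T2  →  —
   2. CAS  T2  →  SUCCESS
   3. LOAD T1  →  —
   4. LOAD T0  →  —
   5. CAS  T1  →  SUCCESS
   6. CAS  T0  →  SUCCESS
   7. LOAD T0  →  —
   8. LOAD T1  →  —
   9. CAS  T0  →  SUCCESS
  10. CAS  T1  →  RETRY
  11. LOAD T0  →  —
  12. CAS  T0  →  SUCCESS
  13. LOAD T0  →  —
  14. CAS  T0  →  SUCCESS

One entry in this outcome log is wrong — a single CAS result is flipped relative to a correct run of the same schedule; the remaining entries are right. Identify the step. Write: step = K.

step = 6

Reference trace:
T2 LOAD — after: cnt=5, r=5 — load
T2 CAS — after: cnt=6, r=5 — ok
T1 LOAD — after: cnt=6, r=6 — load
T0 LOAD — after: cnt=6, r=6 — load
T1 CAS — after: cnt=7, r=6 — ok
T0 CAS — after: cnt=7, r=6 — retry
T0 LOAD — after: cnt=7, r=7 — load
T1 LOAD — after: cnt=7, r=7 — load
T0 CAS — after: cnt=8, r=7 — ok
T1 CAS — after: cnt=8, r=7 — retry
T0 LOAD — after: cnt=8, r=8 — load
T0 CAS — after: cnt=9, r=8 — ok
T0 LOAD — after: cnt=9, r=9 — load
T0 CAS — after: cnt=10, r=9 — ok
Log disagrees first at step 6.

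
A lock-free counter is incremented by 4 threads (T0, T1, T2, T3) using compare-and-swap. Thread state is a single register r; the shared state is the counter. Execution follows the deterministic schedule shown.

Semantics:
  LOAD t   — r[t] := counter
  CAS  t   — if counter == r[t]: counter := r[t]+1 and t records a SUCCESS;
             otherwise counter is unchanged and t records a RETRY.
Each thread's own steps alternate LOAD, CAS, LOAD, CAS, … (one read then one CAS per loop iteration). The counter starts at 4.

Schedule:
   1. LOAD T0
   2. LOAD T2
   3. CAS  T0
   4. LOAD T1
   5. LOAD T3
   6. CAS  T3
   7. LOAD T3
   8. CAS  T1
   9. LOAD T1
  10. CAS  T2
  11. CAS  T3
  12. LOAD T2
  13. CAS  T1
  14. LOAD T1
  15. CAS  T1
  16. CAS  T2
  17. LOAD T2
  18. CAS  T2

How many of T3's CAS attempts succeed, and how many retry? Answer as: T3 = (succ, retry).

1. LOAD T0 → mem=4 r[T0]=4 [LOAD]
2. LOAD T2 → mem=4 r[T2]=4 [LOAD]
3. CAS T0 → mem=5 r[T0]=4 [OK]
4. LOAD T1 → mem=5 r[T1]=5 [LOAD]
5. LOAD T3 → mem=5 r[T3]=5 [LOAD]
6. CAS T3 → mem=6 r[T3]=5 [OK]
7. LOAD T3 → mem=6 r[T3]=6 [LOAD]
8. CAS T1 → mem=6 r[T1]=5 [RETRY]
9. LOAD T1 → mem=6 r[T1]=6 [LOAD]
10. CAS T2 → mem=6 r[T2]=4 [RETRY]
11. CAS T3 → mem=7 r[T3]=6 [OK]
12. LOAD T2 → mem=7 r[T2]=7 [LOAD]
13. CAS T1 → mem=7 r[T1]=6 [RETRY]
14. LOAD T1 → mem=7 r[T1]=7 [LOAD]
15. CAS T1 → mem=8 r[T1]=7 [OK]
16. CAS T2 → mem=8 r[T2]=7 [RETRY]
17. LOAD T2 → mem=8 r[T2]=8 [LOAD]
18. CAS T2 → mem=9 r[T2]=8 [OK]

T3 = (2, 0)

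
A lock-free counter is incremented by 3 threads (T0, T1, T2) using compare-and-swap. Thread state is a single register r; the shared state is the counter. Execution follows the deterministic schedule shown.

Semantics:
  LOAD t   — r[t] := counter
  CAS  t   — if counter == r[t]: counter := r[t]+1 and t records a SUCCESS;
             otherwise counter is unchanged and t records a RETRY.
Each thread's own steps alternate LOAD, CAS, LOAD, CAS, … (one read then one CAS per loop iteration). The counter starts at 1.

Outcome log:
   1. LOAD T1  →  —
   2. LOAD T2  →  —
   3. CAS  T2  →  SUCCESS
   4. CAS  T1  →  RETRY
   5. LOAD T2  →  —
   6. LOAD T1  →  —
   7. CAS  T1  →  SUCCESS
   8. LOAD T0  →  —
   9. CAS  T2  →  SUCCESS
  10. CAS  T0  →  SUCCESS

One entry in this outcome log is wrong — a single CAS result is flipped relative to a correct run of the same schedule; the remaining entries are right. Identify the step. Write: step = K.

Correct run:
[1] T1.load  rd  (counter 1, T1.r 1)
[2] T2.load  rd  (counter 1, T2.r 1)
[3] T2.cas  hit  (counter 2, T2.r 1)
[4] T1.cas  miss  (counter 2, T1.r 1)
[5] T2.load  rd  (counter 2, T2.r 2)
[6] T1.load  rd  (counter 2, T1.r 2)
[7] T1.cas  hit  (counter 3, T1.r 2)
[8] T0.load  rd  (counter 3, T0.r 3)
[9] T2.cas  miss  (counter 3, T2.r 2)
[10] T0.cas  hit  (counter 4, T0.r 3)
Log disagrees first at step 9.

step = 9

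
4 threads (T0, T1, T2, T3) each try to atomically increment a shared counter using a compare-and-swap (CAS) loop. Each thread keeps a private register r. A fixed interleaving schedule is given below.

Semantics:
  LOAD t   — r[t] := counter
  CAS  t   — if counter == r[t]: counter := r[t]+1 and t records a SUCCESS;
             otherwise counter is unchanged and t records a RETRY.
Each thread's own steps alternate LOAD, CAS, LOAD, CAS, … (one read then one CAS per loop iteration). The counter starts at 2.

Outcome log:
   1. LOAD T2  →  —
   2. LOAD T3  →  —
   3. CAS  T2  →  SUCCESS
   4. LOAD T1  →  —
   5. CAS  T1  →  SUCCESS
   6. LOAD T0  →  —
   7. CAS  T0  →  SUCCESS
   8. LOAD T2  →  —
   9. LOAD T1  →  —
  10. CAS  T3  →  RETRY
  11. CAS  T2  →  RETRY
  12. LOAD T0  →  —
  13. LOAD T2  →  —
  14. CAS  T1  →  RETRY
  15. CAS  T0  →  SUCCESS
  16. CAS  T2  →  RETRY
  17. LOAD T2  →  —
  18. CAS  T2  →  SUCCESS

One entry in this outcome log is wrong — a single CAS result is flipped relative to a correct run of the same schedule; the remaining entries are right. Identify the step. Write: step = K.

Reference trace:
T2 LOAD — after: cnt=2, r=2 — load
T3 LOAD — after: cnt=2, r=2 — load
T2 CAS — after: cnt=3, r=2 — ok
T1 LOAD — after: cnt=3, r=3 — load
T1 CAS — after: cnt=4, r=3 — ok
T0 LOAD — after: cnt=4, r=4 — load
T0 CAS — after: cnt=5, r=4 — ok
T2 LOAD — after: cnt=5, r=5 — load
T1 LOAD — after: cnt=5, r=5 — load
T3 CAS — after: cnt=5, r=2 — retry
T2 CAS — after: cnt=6, r=5 — ok
T0 LOAD — after: cnt=6, r=6 — load
T2 LOAD — after: cnt=6, r=6 — load
T1 CAS — after: cnt=6, r=5 — retry
T0 CAS — after: cnt=7, r=6 — ok
T2 CAS — after: cnt=7, r=6 — retry
T2 LOAD — after: cnt=7, r=7 — load
T2 CAS — after: cnt=8, r=7 — ok
Mismatch at 11.

step = 11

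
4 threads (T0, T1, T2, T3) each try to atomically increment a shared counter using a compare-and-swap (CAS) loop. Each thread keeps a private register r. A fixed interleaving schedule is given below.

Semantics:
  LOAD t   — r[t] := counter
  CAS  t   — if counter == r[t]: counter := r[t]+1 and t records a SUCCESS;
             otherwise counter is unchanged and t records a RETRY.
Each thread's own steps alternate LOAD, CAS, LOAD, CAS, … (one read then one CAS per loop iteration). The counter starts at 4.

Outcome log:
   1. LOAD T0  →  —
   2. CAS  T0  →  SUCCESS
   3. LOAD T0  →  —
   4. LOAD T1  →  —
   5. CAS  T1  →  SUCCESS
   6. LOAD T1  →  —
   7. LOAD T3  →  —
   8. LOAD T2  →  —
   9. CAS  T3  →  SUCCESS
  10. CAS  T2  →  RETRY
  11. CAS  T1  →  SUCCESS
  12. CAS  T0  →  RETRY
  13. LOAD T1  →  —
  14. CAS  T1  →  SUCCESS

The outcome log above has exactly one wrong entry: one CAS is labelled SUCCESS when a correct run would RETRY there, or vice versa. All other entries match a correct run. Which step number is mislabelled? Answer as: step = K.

step = 11

Re-executing:
1. LOAD T0 → mem=4 r[T0]=4 [LOAD]
2. CAS T0 → mem=5 r[T0]=4 [OK]
3. LOAD T0 → mem=5 r[T0]=5 [LOAD]
4. LOAD T1 → mem=5 r[T1]=5 [LOAD]
5. CAS T1 → mem=6 r[T1]=5 [OK]
6. LOAD T1 → mem=6 r[T1]=6 [LOAD]
7. LOAD T3 → mem=6 r[T3]=6 [LOAD]
8. LOAD T2 → mem=6 r[T2]=6 [LOAD]
9. CAS T3 → mem=7 r[T3]=6 [OK]
10. CAS T2 → mem=7 r[T2]=6 [RETRY]
11. CAS T1 → mem=7 r[T1]=6 [RETRY]
12. CAS T0 → mem=7 r[T0]=5 [RETRY]
13. LOAD T1 → mem=7 r[T1]=7 [LOAD]
14. CAS T1 → mem=8 r[T1]=7 [OK]
Log disagrees first at step 11.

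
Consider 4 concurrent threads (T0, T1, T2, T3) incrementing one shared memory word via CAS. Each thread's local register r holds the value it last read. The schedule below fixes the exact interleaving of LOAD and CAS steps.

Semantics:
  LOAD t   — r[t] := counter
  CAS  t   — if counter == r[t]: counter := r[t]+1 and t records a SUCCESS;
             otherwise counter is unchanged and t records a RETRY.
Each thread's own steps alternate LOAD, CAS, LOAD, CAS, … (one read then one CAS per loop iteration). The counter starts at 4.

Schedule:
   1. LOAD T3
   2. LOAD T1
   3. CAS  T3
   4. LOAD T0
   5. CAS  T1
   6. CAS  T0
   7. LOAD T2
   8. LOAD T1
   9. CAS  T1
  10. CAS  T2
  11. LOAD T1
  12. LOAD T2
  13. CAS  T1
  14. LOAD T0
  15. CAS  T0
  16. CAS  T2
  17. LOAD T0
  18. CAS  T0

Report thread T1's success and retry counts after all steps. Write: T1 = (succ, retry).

T3 LOAD — after: cnt=4, r=4 — load
T1 LOAD — after: cnt=4, r=4 — load
T3 CAS — after: cnt=5, r=4 — ok
T0 LOAD — after: cnt=5, r=5 — load
T1 CAS — after: cnt=5, r=4 — retry
T0 CAS — after: cnt=6, r=5 — ok
T2 LOAD — after: cnt=6, r=6 — load
T1 LOAD — after: cnt=6, r=6 — load
T1 CAS — after: cnt=7, r=6 — ok
T2 CAS — after: cnt=7, r=6 — retry
T1 LOAD — after: cnt=7, r=7 — load
T2 LOAD — after: cnt=7, r=7 — load
T1 CAS — after: cnt=8, r=7 — ok
T0 LOAD — after: cnt=8, r=8 — load
T0 CAS — after: cnt=9, r=8 — ok
T2 CAS — after: cnt=9, r=7 — retry
T0 LOAD — after: cnt=9, r=9 — load
T0 CAS — after: cnt=10, r=9 — ok

T1 = (2, 1)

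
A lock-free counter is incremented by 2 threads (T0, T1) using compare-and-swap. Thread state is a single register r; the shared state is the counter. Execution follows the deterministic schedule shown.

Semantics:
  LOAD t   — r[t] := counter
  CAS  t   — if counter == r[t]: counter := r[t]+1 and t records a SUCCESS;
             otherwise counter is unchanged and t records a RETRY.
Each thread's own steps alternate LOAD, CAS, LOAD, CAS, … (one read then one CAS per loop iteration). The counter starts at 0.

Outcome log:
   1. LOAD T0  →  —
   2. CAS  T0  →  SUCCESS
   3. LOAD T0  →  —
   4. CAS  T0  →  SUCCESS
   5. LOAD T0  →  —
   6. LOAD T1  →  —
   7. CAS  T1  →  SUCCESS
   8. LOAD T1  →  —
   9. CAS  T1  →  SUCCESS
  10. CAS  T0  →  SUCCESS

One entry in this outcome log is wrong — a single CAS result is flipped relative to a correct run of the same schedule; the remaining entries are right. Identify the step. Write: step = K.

step = 10

Correct run:
   1) LOAD T0:  M=0  r_T0=0
   2) CAS  T0:  M=1  r_T0=0 ✓
   3) LOAD T0:  M=1  r_T0=1
   4) CAS  T0:  M=2  r_T0=1 ✓
   5) LOAD T0:  M=2  r_T0=2
   6) LOAD T1:  M=2  r_T1=2
   7) CAS  T1:  M=3  r_T1=2 ✓
   8) LOAD T1:  M=3  r_T1=3
   9) CAS  T1:  M=4  r_T1=3 ✓
  10) CAS  T0:  M=4  r_T0=2 ✗
Flip is step 10.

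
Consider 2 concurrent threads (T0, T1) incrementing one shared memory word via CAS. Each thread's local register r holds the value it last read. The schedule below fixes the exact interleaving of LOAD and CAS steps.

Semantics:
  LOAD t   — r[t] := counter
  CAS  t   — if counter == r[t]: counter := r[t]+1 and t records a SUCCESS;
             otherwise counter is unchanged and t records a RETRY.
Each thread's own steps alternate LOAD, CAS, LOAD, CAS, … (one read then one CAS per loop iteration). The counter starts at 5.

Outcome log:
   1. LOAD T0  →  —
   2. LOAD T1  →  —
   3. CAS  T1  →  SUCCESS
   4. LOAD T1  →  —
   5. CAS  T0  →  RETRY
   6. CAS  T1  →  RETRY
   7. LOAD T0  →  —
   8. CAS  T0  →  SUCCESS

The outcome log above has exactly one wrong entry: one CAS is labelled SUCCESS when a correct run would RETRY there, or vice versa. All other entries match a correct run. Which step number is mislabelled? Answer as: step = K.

Correct run:
#1 T0 reads 5
#2 T1 reads 5
#3 T1 CAS(5→6) writes; counter now 6
#4 T1 reads 6
#5 T0 CAS(5→6) fails; counter now 6
#6 T1 CAS(6→7) writes; counter now 7
#7 T0 reads 7
#8 T0 CAS(7→8) writes; counter now 8
Mismatch at 6.

step = 6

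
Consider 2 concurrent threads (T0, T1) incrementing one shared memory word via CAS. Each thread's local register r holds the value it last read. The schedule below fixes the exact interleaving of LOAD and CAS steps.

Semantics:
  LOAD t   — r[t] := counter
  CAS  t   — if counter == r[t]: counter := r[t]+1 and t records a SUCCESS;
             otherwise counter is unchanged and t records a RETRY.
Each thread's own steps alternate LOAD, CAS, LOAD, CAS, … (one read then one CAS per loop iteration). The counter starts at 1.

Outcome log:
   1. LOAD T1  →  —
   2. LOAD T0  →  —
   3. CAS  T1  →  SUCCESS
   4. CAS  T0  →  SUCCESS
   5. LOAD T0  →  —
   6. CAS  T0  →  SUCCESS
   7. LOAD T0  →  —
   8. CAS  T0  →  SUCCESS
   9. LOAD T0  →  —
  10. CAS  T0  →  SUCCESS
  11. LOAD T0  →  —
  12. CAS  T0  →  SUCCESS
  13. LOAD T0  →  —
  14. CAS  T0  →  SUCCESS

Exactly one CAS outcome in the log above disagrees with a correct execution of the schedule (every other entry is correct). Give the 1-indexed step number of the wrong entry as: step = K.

Re-executing:
T1 LOAD — after: cnt=1, r=1 — load
T0 LOAD — after: cnt=1, r=1 — load
T1 CAS — after: cnt=2, r=1 — ok
T0 CAS — after: cnt=2, r=1 — retry
T0 LOAD — after: cnt=2, r=2 — load
T0 CAS — after: cnt=3, r=2 — ok
T0 LOAD — after: cnt=3, r=3 — load
T0 CAS — after: cnt=4, r=3 — ok
T0 LOAD — after: cnt=4, r=4 — load
T0 CAS — after: cnt=5, r=4 — ok
T0 LOAD — after: cnt=5, r=5 — load
T0 CAS — after: cnt=6, r=5 — ok
T0 LOAD — after: cnt=6, r=6 — load
T0 CAS — after: cnt=7, r=6 — ok
Log disagrees first at step 4.

step = 4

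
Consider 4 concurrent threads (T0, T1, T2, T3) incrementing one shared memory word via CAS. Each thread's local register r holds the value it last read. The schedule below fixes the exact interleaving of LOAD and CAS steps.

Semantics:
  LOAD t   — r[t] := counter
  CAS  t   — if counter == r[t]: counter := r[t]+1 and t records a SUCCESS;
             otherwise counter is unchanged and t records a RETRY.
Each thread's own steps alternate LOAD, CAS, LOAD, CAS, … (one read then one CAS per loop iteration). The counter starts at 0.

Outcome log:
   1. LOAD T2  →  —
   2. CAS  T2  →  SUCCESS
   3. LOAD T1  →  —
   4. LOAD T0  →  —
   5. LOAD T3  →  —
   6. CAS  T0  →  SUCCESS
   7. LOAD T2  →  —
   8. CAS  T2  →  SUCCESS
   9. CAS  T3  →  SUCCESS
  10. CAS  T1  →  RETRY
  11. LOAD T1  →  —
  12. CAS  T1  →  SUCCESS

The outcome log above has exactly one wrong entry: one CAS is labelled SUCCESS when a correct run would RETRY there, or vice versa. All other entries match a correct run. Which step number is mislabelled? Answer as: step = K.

step = 9

Re-executing:
   1) LOAD T2:  M=0  r_T2=0
   2) CAS  T2:  M=1  r_T2=0 ✓
   3) LOAD T1:  M=1  r_T1=1
   4) LOAD T0:  M=1  r_T0=1
   5) LOAD T3:  M=1  r_T3=1
   6) CAS  T0:  M=2  r_T0=1 ✓
   7) LOAD T2:  M=2  r_T2=2
   8) CAS  T2:  M=3  r_T2=2 ✓
   9) CAS  T3:  M=3  r_T3=1 ✗
  10) CAS  T1:  M=3  r_T1=1 ✗
  11) LOAD T1:  M=3  r_T1=3
  12) CAS  T1:  M=4  r_T1=3 ✓
Log disagrees first at step 9.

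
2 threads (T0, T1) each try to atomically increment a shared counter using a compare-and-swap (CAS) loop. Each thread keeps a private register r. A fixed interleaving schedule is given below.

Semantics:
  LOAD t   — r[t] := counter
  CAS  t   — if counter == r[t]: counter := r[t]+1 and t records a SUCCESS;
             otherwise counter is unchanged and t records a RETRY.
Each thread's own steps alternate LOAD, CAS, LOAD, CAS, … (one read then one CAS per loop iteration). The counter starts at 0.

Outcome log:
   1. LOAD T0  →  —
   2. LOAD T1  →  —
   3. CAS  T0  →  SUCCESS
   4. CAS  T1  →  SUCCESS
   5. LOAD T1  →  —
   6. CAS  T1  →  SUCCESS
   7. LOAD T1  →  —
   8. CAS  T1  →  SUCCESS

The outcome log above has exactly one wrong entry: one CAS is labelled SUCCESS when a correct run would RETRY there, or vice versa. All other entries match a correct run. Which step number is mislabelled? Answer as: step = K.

step = 4

Re-executing:
T0 LOAD — after: cnt=0, r=0 — load
T1 LOAD — after: cnt=0, r=0 — load
T0 CAS — after: cnt=1, r=0 — ok
T1 CAS — after: cnt=1, r=0 — retry
T1 LOAD — after: cnt=1, r=1 — load
T1 CAS — after: cnt=2, r=1 — ok
T1 LOAD — after: cnt=2, r=2 — load
T1 CAS — after: cnt=3, r=2 — ok
Flip is step 4.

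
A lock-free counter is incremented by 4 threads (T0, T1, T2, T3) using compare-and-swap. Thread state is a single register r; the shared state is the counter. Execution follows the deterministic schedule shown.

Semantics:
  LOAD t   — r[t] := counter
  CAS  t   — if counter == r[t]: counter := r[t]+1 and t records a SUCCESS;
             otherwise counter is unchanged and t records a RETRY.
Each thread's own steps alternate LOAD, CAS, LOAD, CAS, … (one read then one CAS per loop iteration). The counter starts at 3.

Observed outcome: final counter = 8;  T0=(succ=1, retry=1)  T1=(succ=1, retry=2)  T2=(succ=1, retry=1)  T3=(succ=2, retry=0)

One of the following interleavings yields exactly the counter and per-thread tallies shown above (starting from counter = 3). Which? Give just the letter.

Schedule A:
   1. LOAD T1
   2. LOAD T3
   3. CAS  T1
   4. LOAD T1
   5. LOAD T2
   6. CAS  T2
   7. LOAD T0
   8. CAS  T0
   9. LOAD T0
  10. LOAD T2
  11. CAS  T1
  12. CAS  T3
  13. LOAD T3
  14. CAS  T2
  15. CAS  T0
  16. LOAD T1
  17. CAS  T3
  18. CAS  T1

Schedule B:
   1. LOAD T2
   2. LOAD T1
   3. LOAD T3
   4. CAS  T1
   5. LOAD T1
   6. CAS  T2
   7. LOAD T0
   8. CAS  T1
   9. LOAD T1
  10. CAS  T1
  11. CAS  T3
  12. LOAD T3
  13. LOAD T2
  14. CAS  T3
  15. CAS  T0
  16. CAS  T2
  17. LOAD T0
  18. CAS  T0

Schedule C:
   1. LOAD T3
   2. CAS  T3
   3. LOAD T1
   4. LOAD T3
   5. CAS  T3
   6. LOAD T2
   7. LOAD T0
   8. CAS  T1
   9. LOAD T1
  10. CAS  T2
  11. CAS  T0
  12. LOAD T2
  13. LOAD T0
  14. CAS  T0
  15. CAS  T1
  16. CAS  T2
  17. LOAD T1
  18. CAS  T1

C

Run C:
step 1: T3 LOAD ⇒ load; ctr=3 reg=3
step 2: T3 CAS ⇒ ok; ctr=4 reg=3
step 3: T1 LOAD ⇒ load; ctr=4 reg=4
step 4: T3 LOAD ⇒ load; ctr=4 reg=4
step 5: T3 CAS ⇒ ok; ctr=5 reg=4
step 6: T2 LOAD ⇒ load; ctr=5 reg=5
step 7: T0 LOAD ⇒ load; ctr=5 reg=5
step 8: T1 CAS ⇒ retry; ctr=5 reg=4
step 9: T1 LOAD ⇒ load; ctr=5 reg=5
step 10: T2 CAS ⇒ ok; ctr=6 reg=5
step 11: T0 CAS ⇒ retry; ctr=6 reg=5
step 12: T2 LOAD ⇒ load; ctr=6 reg=6
step 13: T0 LOAD ⇒ load; ctr=6 reg=6
step 14: T0 CAS ⇒ ok; ctr=7 reg=6
step 15: T1 CAS ⇒ retry; ctr=7 reg=5
step 16: T2 CAS ⇒ retry; ctr=7 reg=6
step 17: T1 LOAD ⇒ load; ctr=7 reg=7
step 18: T1 CAS ⇒ ok; ctr=8 reg=7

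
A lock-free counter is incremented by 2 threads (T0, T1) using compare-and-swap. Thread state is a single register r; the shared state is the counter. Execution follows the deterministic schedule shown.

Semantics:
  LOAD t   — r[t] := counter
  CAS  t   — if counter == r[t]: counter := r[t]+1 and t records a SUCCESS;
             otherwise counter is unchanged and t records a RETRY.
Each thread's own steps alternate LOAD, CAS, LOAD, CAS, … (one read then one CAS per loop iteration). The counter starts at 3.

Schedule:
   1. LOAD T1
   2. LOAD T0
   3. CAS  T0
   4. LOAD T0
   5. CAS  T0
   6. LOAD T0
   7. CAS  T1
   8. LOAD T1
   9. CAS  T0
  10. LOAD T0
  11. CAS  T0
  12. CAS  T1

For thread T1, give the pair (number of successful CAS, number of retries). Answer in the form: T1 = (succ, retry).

T1 = (0, 2)

[1] T1.load  rd  (counter 3, T1.r 3)
[2] T0.load  rd  (counter 3, T0.r 3)
[3] T0.cas  hit  (counter 4, T0.r 3)
[4] T0.load  rd  (counter 4, T0.r 4)
[5] T0.cas  hit  (counter 5, T0.r 4)
[6] T0.load  rd  (counter 5, T0.r 5)
[7] T1.cas  miss  (counter 5, T1.r 3)
[8] T1.load  rd  (counter 5, T1.r 5)
[9] T0.cas  hit  (counter 6, T0.r 5)
[10] T0.load  rd  (counter 6, T0.r 6)
[11] T0.cas  hit  (counter 7, T0.r 6)
[12] T1.cas  miss  (counter 7, T1.r 5)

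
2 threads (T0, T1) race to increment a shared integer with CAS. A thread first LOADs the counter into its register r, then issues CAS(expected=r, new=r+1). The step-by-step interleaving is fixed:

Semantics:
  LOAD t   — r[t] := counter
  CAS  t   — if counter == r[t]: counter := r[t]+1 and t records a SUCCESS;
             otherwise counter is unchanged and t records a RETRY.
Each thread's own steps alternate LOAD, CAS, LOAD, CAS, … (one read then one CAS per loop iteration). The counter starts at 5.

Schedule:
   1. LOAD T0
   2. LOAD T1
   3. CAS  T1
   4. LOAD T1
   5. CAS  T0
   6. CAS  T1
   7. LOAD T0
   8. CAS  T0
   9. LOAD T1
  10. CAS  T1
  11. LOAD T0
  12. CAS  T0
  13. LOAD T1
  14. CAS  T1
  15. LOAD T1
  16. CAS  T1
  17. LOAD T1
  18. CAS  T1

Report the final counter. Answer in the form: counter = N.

counter = 13

1. LOAD T0 → mem=5 r[T0]=5 [LOAD]
2. LOAD T1 → mem=5 r[T1]=5 [LOAD]
3. CAS T1 → mem=6 r[T1]=5 [OK]
4. LOAD T1 → mem=6 r[T1]=6 [LOAD]
5. CAS T0 → mem=6 r[T0]=5 [RETRY]
6. CAS T1 → mem=7 r[T1]=6 [OK]
7. LOAD T0 → mem=7 r[T0]=7 [LOAD]
8. CAS T0 → mem=8 r[T0]=7 [OK]
9. LOAD T1 → mem=8 r[T1]=8 [LOAD]
10. CAS T1 → mem=9 r[T1]=8 [OK]
11. LOAD T0 → mem=9 r[T0]=9 [LOAD]
12. CAS T0 → mem=10 r[T0]=9 [OK]
13. LOAD T1 → mem=10 r[T1]=10 [LOAD]
14. CAS T1 → mem=11 r[T1]=10 [OK]
15. LOAD T1 → mem=11 r[T1]=11 [LOAD]
16. CAS T1 → mem=12 r[T1]=11 [OK]
17. LOAD T1 → mem=12 r[T1]=12 [LOAD]
18. CAS T1 → mem=13 r[T1]=12 [OK]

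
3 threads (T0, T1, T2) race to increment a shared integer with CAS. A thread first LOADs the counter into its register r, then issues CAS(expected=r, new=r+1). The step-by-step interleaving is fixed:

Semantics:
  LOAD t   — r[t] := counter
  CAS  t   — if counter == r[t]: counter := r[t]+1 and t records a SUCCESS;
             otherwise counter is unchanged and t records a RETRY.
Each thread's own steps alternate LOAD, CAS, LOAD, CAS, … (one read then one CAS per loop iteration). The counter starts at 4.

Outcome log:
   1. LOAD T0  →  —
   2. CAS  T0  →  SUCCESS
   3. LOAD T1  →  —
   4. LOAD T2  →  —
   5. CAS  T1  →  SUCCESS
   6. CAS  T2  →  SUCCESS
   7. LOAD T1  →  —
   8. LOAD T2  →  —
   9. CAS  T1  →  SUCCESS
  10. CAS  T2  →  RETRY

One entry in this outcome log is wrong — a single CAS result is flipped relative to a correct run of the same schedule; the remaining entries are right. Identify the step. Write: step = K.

step = 6

Re-executing:
   1) LOAD T0:  M=4  r_T0=4
   2) CAS  T0:  M=5  r_T0=4 ✓
   3) LOAD T1:  M=5  r_T1=5
   4) LOAD T2:  M=5  r_T2=5
   5) CAS  T1:  M=6  r_T1=5 ✓
   6) CAS  T2:  M=6  r_T2=5 ✗
   7) LOAD T1:  M=6  r_T1=6
   8) LOAD T2:  M=6  r_T2=6
   9) CAS  T1:  M=7  r_T1=6 ✓
  10) CAS  T2:  M=7  r_T2=6 ✗
Mismatch at 6.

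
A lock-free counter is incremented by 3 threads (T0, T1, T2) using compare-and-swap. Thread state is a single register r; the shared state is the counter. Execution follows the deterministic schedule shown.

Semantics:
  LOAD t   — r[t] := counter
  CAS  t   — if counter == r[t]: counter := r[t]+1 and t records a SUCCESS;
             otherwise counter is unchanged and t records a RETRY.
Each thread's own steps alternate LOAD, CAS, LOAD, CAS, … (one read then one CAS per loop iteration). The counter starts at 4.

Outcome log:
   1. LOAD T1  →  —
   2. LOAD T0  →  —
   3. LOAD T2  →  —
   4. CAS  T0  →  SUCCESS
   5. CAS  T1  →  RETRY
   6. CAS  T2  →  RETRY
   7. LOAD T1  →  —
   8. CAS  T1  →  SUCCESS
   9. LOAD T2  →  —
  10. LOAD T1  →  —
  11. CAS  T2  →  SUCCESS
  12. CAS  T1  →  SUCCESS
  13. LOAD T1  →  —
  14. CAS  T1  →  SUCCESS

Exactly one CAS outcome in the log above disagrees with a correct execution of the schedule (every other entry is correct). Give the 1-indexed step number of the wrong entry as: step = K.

Correct run:
T1 LOAD — after: cnt=4, r=4 — load
T0 LOAD — after: cnt=4, r=4 — load
T2 LOAD — after: cnt=4, r=4 — load
T0 CAS — after: cnt=5, r=4 — ok
T1 CAS — after: cnt=5, r=4 — retry
T2 CAS — after: cnt=5, r=4 — retry
T1 LOAD — after: cnt=5, r=5 — load
T1 CAS — after: cnt=6, r=5 — ok
T2 LOAD — after: cnt=6, r=6 — load
T1 LOAD — after: cnt=6, r=6 — load
T2 CAS — after: cnt=7, r=6 — ok
T1 CAS — after: cnt=7, r=6 — retry
T1 LOAD — after: cnt=7, r=7 — load
T1 CAS — after: cnt=8, r=7 — ok
Flip is step 12.

step = 12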